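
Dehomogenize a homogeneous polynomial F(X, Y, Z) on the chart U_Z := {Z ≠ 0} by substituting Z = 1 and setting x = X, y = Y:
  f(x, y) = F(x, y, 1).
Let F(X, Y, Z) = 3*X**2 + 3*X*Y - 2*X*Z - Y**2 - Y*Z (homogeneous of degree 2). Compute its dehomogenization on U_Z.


f(x, y) = 3*x**2 + 3*x*y - 2*x - y**2 - y

On U_Z we set Z = 1. Each monomial c·X^i·Y^j·Z^k in F becomes c·x^i·y^j·1^k = c·x^i·y^j.
Substituting Z = 1: F(X, Y, 1) = 3*x**2 + 3*x*y - 2*x - y**2 - y.
Note: deg(f) ≤ deg(F) = 2; strict inequality happens when F is divisible by Z (lost terms).


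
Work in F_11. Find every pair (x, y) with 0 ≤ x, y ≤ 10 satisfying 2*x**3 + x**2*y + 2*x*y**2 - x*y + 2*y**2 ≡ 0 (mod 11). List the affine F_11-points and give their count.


Affine F_11-points: {(0, 0), (1, 4), (1, 7), (2, 2), (2, 5), (5, 3), (5, 10), (7, 8), (7, 10), (10, 1)}; count = 10.

For each of the 121 pairs (x, y) ∈ F_11², evaluate f(x, y) mod 11. Record the zeros.
  x = 0: [0↦0, 1↦2, 2↦8, 3↦7, 4↦10, 5↦6, 6↦6, 7↦10, 8↦7, 9↦8, 10↦2]  zeros at y ∈ {0}
  x = 1: [0↦2, 1↦6, 2↦7, 3↦5, 4↦0, 5↦3, 6↦3, 7↦0, 8↦5, 9↦7, 10↦6]  zeros at y ∈ {4, 7}
  x = 2: [0↦5, 1↦2, 2↦0, 3↦10, 4↦10, 5↦0, 6↦2, 7↦5, 8↦9, 9↦3, 10↦9]  zeros at y ∈ {2, 5}
  x = 3: [0↦10, 1↦2, 2↦10, 3↦1, 4↦8, 5↦9, 6↦4, 7↦4, 8↦9, 9↦8, 10↦1]  zeros at y ∈ ∅
  x = 4: [0↦7, 1↦7, 2↦5, 3↦1, 4↦6, 5↦9, 6↦10, 7↦9, 8↦6, 9↦1, 10↦5]  zeros at y ∈ ∅
  x = 5: [0↦8, 1↦7, 2↦8, 3↦0, 4↦5, 5↦1, 6↦10, 7↦10, 8↦1, 9↦5, 10↦0]  zeros at y ∈ {3, 10}
  x = 6: [0↦3, 1↦3, 2↦9, 3↦10, 4↦6, 5↦8, 6↦5, 7↦8, 8↦6, 9↦10, 10↦9]  zeros at y ∈ ∅
  x = 7: [0↦4, 1↦7, 2↦9, 3↦10, 4↦10, 5↦9, 6↦7, 7↦4, 8↦0, 9↦6, 10↦0]  zeros at y ∈ {8, 10}
  x = 8: [0↦1, 1↦9, 2↦9, 3↦1, 4↦7, 5↦5, 6↦6, 7↦10, 8↦6, 9↦5, 10↦7]  zeros at y ∈ ∅
  x = 9: [0↦6, 1↦10, 2↦10, 3↦6, 4↦9, 5↦8, 6↦3, 7↦5, 8↦3, 9↦8, 10↦9]  zeros at y ∈ ∅
  x = 10: [0↦9, 1↦0, 2↦2, 3↦4, 4↦6, 5↦8, 6↦10, 7↦1, 8↦3, 9↦5, 10↦7]  zeros at y ∈ {1}
Collecting zeros: affine points = {(0, 0), (1, 4), (1, 7), (2, 2), (2, 5), (5, 3), (5, 10), (7, 8), (7, 10), (10, 1)}.
Total count |C(F_11)_aff| = 10.


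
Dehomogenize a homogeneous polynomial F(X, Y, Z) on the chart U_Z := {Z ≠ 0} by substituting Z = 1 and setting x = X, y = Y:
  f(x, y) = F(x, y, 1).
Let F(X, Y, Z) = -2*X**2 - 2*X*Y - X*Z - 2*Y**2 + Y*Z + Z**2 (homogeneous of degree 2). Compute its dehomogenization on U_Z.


f(x, y) = -2*x**2 - 2*x*y - x - 2*y**2 + y + 1

On U_Z we set Z = 1. Each monomial c·X^i·Y^j·Z^k in F becomes c·x^i·y^j·1^k = c·x^i·y^j.
Substituting Z = 1: F(X, Y, 1) = -2*x**2 - 2*x*y - x - 2*y**2 + y + 1.
Note: deg(f) ≤ deg(F) = 2; strict inequality happens when F is divisible by Z (lost terms).


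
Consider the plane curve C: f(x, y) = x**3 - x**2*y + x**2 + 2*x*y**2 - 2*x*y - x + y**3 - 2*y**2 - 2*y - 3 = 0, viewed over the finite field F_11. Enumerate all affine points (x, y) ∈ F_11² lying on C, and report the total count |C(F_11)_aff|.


Affine F_11-points: {(0, 3), (1, 9), (2, 1), (2, 3), (2, 5), (4, 7), (6, 7), (7, 1), (7, 2), (7, 7), (8, 10), (9, 9)}; count = 12.

For each of the 121 pairs (x, y) ∈ F_11², evaluate f(x, y) mod 11. Record the zeros.
  x = 0: [0↦8, 1↦5, 2↦4, 3↦0, 4↦10, 5↦7, 6↦8, 7↦8, 8↦2, 9↦7, 10↦7]  zeros at y ∈ {3}
  x = 1: [0↦9, 1↦5, 2↦7, 3↦10, 4↦9, 5↦10, 6↦8, 7↦9, 8↦8, 9↦0, 10↦2]  zeros at y ∈ {9}
  x = 2: [0↦7, 1↦0, 2↦3, 3↦0, 4↦8, 5↦0, 6↦4, 7↦4, 8↦6, 9↦5, 10↦7]  zeros at y ∈ {1, 3, 5}
  x = 3: [0↦8, 1↦7, 2↦9, 3↦9, 4↦2, 5↦5, 6↦2, 7↦10, 8↦2, 9↦6, 10↦6]  zeros at y ∈ ∅
  x = 4: [0↦7, 1↦10, 2↦9, 3↦10, 4↦8, 5↦9, 6↦8, 7↦0, 8↦2, 9↦9, 10↦5]  zeros at y ∈ {7}
  x = 5: [0↦10, 1↦4, 2↦9, 3↦9, 4↦10, 5↦7, 6↦6, 7↦2, 8↦1, 9↦9, 10↦10]  zeros at y ∈ ∅
  x = 6: [0↦1, 1↦6, 2↦4, 3↦1, 4↦3, 5↦5, 6↦2, 7↦0, 8↦5, 9↦1, 10↦5]  zeros at y ∈ {7}
  x = 7: [0↦8, 1↦0, 2↦0, 3↦3, 4↦4, 5↦9, 6↦2, 7↦0, 8↦9, 9↦2, 10↦7]  zeros at y ∈ {1, 2, 7}
  x = 8: [0↦4, 1↦3, 2↦3, 3↦10, 4↦8, 5↦3, 6↦1, 7↦8, 8↦8, 9↦7, 10↦0]  zeros at y ∈ {10}
  x = 9: [0↦6, 1↦10, 2↦8, 3↦6, 4↦10, 5↦4, 6↦5, 7↦8, 8↦8, 9↦0, 10↦1]  zeros at y ∈ {9}
  x = 10: [0↦9, 1↦5, 2↦10, 3↦8, 4↦5, 5↦7, 6↦9, 7↦6, 8↦4, 9↦9, 10↦5]  zeros at y ∈ ∅
Collecting zeros: affine points = {(0, 3), (1, 9), (2, 1), (2, 3), (2, 5), (4, 7), (6, 7), (7, 1), (7, 2), (7, 7), (8, 10), (9, 9)}.
Total count |C(F_11)_aff| = 12.


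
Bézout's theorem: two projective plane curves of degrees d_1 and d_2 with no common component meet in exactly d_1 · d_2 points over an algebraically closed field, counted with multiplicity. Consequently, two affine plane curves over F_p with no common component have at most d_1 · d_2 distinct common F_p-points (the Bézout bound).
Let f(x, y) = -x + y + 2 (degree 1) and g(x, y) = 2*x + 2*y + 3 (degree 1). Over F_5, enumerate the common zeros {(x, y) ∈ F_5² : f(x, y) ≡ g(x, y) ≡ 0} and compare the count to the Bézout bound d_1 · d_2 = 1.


Common zeros: {(4, 2)}; count = 1; Bézout bound = 1.

deg(f) = 1, deg(g) = 1, so Bézout bound = 1.
Scan x ∈ F_5. For each x, list the y ∈ F_5 with f(x, y) ≡ 0 and those with g(x, y) ≡ 0 (mod 5); the common zeros in that column are the intersection.
  x = 0: f ≡ 0 at y ∈ {3}; g ≡ 0 at y ∈ {1}; common: ∅.
  x = 1: f ≡ 0 at y ∈ {4}; g ≡ 0 at y ∈ {0}; common: ∅.
  x = 2: f ≡ 0 at y ∈ {0}; g ≡ 0 at y ∈ {4}; common: ∅.
  x = 3: f ≡ 0 at y ∈ {1}; g ≡ 0 at y ∈ {3}; common: ∅.
  x = 4: f ≡ 0 at y ∈ {2}; g ≡ 0 at y ∈ {2}; common: {2}.
Collecting: common zeros = {(4, 2)}, so the count is 1.
Comparison with the Bézout bound: 1 ≤ 1 = deg(f)·deg(g), as expected for curves with no common component (the bound is attained).


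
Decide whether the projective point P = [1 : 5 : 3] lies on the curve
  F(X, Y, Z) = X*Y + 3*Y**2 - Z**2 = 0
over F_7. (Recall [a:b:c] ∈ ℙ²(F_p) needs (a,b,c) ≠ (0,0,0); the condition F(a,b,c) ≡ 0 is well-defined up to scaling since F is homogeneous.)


F(1,5,3) ≡ 1 (mod 7); P is NOT on the curve.

Evaluate F(1, 5, 3) term-by-term (mod 7).
  X*Y ↦ 1·1·5·1 = 5
  3*Y**2 ↦ 3·1·25·1 = 75
  -Z**2 ↦ -1·1·1·9 = -9
Sum: F(1, 5, 3) = (5) + (75) + (-9) = 71.
Reducing mod 7: 71 ≡ 1 (mod 7).
Since F(a, b, c) ≡ 1 ≠ 0 (mod 7), P does NOT lie on the curve.


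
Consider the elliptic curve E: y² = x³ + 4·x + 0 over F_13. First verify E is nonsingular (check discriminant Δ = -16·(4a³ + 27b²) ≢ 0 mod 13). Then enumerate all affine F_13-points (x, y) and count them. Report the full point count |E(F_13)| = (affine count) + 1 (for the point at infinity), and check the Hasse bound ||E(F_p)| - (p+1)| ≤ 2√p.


Affine points = {(0, 0), (2, 4), (2, 9), (3, 0), (10, 0), (11, 6), (11, 7)}; affine count = 7; |E(F_13)| = 8.

Discriminant check: Δ ∝ 4a³ + 27b² = 4·4³ + 27·0² = 4·64 + 27·0 ≡ 9 (mod 13). Nonzero ⇒ E is nonsingular.
For each x ∈ F_13, compute rhs = x³ + 4·x + 0 mod 13, then count y ∈ F_13 with y² ≡ rhs.
  x = 0: rhs = 0, matching y values: 0 (1 points).
  x = 1: rhs = 5, matching y values: none (0 points).
  x = 2: rhs = 3, matching y values: 4, 9 (2 points).
  x = 3: rhs = 0, matching y values: 0 (1 points).
  x = 4: rhs = 2, matching y values: none (0 points).
  x = 5: rhs = 2, matching y values: none (0 points).
  x = 6: rhs = 6, matching y values: none (0 points).
  x = 7: rhs = 7, matching y values: none (0 points).
  x = 8: rhs = 11, matching y values: none (0 points).
  x = 9: rhs = 11, matching y values: none (0 points).
  x = 10: rhs = 0, matching y values: 0 (1 points).
  x = 11: rhs = 10, matching y values: 6, 7 (2 points).
  x = 12: rhs = 8, matching y values: none (0 points).
Total affine count: 7.
Full point count |E(F_13)| = 7 + 1 = 8.
Hasse bound: |8 − (13+1)| = |-6| = 6 ≤ 2√13 ≈ 7.2111 ✓.


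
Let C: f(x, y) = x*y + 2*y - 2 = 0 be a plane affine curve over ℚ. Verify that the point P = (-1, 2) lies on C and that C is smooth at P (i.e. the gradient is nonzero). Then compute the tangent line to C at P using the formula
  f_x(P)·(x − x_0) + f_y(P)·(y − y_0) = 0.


Tangent line at P: 2*x + y = 0.

Step 1: f(-1, 2) = 0, so P lies on C.
Step 2: partial derivatives
  f_x(x, y) = y, f_y(x, y) = x + 2.
  f_x(P) = 2, f_y(P) = 1 (gradient nonzero, so P is smooth).
Step 3: tangent line at P: 2·(x − -1) + 1·(y − 2) = 0.
Expanding: 2*x + y = 0.


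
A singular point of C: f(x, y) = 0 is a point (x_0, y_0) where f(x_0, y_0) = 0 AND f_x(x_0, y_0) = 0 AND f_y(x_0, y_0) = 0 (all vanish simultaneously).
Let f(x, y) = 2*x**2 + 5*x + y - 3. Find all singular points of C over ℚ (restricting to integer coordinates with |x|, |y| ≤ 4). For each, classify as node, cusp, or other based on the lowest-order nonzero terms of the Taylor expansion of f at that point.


No singular points in the scanned grid; C is smooth there.

Compute partial derivatives:
  f_x = 4*x + 5.
  f_y = 1.
f_y = 1 is a nonzero constant, so f_y never vanishes: no point (x, y) can satisfy f = f_x = f_y = 0. In particular no (x, y) ∈ {−4, ..., 4}² is singular; the curve is smooth.


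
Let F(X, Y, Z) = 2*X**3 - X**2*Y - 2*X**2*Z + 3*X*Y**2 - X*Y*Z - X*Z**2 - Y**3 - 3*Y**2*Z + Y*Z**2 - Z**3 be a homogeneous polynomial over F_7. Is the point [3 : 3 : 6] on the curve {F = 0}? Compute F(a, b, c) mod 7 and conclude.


F(3,3,6) ≡ 3 (mod 7); P is NOT on the curve.

Evaluate F(3, 3, 6) term-by-term (mod 7).
  2*X**3 ↦ 2·27·1·1 = 54
  -X**2*Y ↦ -1·9·3·1 = -27
  -2*X**2*Z ↦ -2·9·1·6 = -108
  3*X*Y**2 ↦ 3·3·9·1 = 81
  -X*Y*Z ↦ -1·3·3·6 = -54
  -X*Z**2 ↦ -1·3·1·36 = -108
  -Y**3 ↦ -1·1·27·1 = -27
  -3*Y**2*Z ↦ -3·1·9·6 = -162
  Y*Z**2 ↦ 1·1·3·36 = 108
  -Z**3 ↦ -1·1·1·216 = -216
Sum: F(3, 3, 6) = (54) + (-27) + (-108) + (81) + (-54) + (-108) + (-27) + (-162) + (108) + (-216) = -459.
Reducing mod 7: -459 ≡ 3 (mod 7).
Since F(a, b, c) ≡ 3 ≠ 0 (mod 7), P does NOT lie on the curve.


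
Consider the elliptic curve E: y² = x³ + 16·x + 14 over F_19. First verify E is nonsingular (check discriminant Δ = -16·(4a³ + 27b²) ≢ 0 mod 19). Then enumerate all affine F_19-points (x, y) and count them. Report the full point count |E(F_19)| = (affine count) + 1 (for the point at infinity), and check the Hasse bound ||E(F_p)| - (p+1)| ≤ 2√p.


Affine points = {(2, 4), (2, 15), (4, 3), (4, 16), (11, 1), (11, 18), (13, 5), (13, 14), (15, 0), (18, 4), (18, 15)}; affine count = 11; |E(F_19)| = 12.

Discriminant check: Δ ∝ 4a³ + 27b² = 4·16³ + 27·14² = 4·4096 + 27·196 ≡ 16 (mod 19). Nonzero ⇒ E is nonsingular.
For each x ∈ F_19, compute rhs = x³ + 16·x + 14 mod 19, then count y ∈ F_19 with y² ≡ rhs.
  x = 0: rhs = 14, matching y values: none (0 points).
  x = 1: rhs = 12, matching y values: none (0 points).
  x = 2: rhs = 16, matching y values: 4, 15 (2 points).
  x = 3: rhs = 13, matching y values: none (0 points).
  x = 4: rhs = 9, matching y values: 3, 16 (2 points).
  x = 5: rhs = 10, matching y values: none (0 points).
  x = 6: rhs = 3, matching y values: none (0 points).
  x = 7: rhs = 13, matching y values: none (0 points).
  x = 8: rhs = 8, matching y values: none (0 points).
  x = 9: rhs = 13, matching y values: none (0 points).
  x = 10: rhs = 15, matching y values: none (0 points).
  x = 11: rhs = 1, matching y values: 1, 18 (2 points).
  x = 12: rhs = 15, matching y values: none (0 points).
  x = 13: rhs = 6, matching y values: 5, 14 (2 points).
  x = 14: rhs = 18, matching y values: none (0 points).
  x = 15: rhs = 0, matching y values: 0 (1 points).
  x = 16: rhs = 15, matching y values: none (0 points).
  x = 17: rhs = 12, matching y values: none (0 points).
  x = 18: rhs = 16, matching y values: 4, 15 (2 points).
Total affine count: 11.
Full point count |E(F_19)| = 11 + 1 = 12.
Hasse bound: |12 − (19+1)| = |-8| = 8 ≤ 2√19 ≈ 8.7178 ✓.


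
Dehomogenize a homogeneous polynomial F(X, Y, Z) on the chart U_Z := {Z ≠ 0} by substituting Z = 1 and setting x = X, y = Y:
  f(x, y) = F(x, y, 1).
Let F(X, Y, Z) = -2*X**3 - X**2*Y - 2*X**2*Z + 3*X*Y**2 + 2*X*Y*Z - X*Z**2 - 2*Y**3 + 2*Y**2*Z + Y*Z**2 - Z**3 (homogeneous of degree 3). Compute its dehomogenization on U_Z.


f(x, y) = -2*x**3 - x**2*y - 2*x**2 + 3*x*y**2 + 2*x*y - x - 2*y**3 + 2*y**2 + y - 1

On U_Z we set Z = 1. Each monomial c·X^i·Y^j·Z^k in F becomes c·x^i·y^j·1^k = c·x^i·y^j.
Substituting Z = 1: F(X, Y, 1) = -2*x**3 - x**2*y - 2*x**2 + 3*x*y**2 + 2*x*y - x - 2*y**3 + 2*y**2 + y - 1.
Note: deg(f) ≤ deg(F) = 3; strict inequality happens when F is divisible by Z (lost terms).


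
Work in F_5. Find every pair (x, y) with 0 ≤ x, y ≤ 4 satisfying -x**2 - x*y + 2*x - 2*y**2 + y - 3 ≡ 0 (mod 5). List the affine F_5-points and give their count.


Affine F_5-points: {(1, 2), (1, 3), (3, 1), (3, 3), (4, 2), (4, 4)}; count = 6.

For each of the 25 pairs (x, y) ∈ F_5², evaluate f(x, y) mod 5. Record the zeros.
  x = 0: [0↦2, 1↦1, 2↦1, 3↦2, 4↦4]  zeros at y ∈ ∅
  x = 1: [0↦3, 1↦1, 2↦0, 3↦0, 4↦1]  zeros at y ∈ {2, 3}
  x = 2: [0↦2, 1↦4, 2↦2, 3↦1, 4↦1]  zeros at y ∈ ∅
  x = 3: [0↦4, 1↦0, 2↦2, 3↦0, 4↦4]  zeros at y ∈ {1, 3}
  x = 4: [0↦4, 1↦4, 2↦0, 3↦2, 4↦0]  zeros at y ∈ {2, 4}
Collecting zeros: affine points = {(1, 2), (1, 3), (3, 1), (3, 3), (4, 2), (4, 4)}.
Total count |C(F_5)_aff| = 6.


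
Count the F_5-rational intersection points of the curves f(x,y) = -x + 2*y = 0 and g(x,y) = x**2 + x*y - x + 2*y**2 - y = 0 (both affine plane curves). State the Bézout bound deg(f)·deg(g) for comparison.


Common zeros: {(0, 0), (2, 1)}; count = 2; Bézout bound = 2.

deg(f) = 1, deg(g) = 2, so Bézout bound = 2.
Scan x ∈ F_5. For each x, list the y ∈ F_5 with f(x, y) ≡ 0 and those with g(x, y) ≡ 0 (mod 5); the common zeros in that column are the intersection.
  x = 0: f ≡ 0 at y ∈ {0}; g ≡ 0 at y ∈ {0, 3}; common: {0}.
  x = 1: f ≡ 0 at y ∈ {3}; g ≡ 0 at y ∈ {0}; common: ∅.
  x = 2: f ≡ 0 at y ∈ {1}; g ≡ 0 at y ∈ {1}; common: {1}.
  x = 3: f ≡ 0 at y ∈ {4}; g ≡ 0 at y ∈ {1, 3}; common: ∅.
  x = 4: f ≡ 0 at y ∈ {2}; g ≡ 0 at y ∈ ∅; common: ∅.
Collecting: common zeros = {(0, 0), (2, 1)}, so the count is 2.
Comparison with the Bézout bound: 2 ≤ 2 = deg(f)·deg(g), as expected for curves with no common component (the bound is attained).


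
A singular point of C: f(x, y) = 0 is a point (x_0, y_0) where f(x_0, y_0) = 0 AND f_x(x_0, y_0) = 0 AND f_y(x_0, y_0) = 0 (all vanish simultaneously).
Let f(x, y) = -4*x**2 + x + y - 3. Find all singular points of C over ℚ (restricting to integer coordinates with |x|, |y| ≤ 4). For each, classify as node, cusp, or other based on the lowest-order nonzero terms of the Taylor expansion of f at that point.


No singular points in the scanned grid; C is smooth there.

Compute partial derivatives:
  f_x = 1 - 8*x.
  f_y = 1.
f_y = 1 is a nonzero constant, so f_y never vanishes: no point (x, y) can satisfy f = f_x = f_y = 0. In particular no (x, y) ∈ {−4, ..., 4}² is singular; the curve is smooth.


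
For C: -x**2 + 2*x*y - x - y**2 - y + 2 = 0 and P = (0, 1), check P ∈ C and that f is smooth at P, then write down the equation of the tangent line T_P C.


Tangent line at P: x - 3*y + 3 = 0.

Step 1: f(0, 1) = 0, so P lies on C.
Step 2: partial derivatives
  f_x(x, y) = -2*x + 2*y - 1, f_y(x, y) = 2*x - 2*y - 1.
  f_x(P) = 1, f_y(P) = -3 (gradient nonzero, so P is smooth).
Step 3: tangent line at P: 1·(x − 0) + -3·(y − 1) = 0.
Expanding: x - 3*y + 3 = 0.


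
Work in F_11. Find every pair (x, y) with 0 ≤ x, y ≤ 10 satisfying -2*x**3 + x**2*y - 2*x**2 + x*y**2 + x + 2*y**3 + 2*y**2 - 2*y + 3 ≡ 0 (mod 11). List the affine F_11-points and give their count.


Affine F_11-points: {(0, 6), (1, 0), (2, 1), (2, 3), (2, 5), (3, 0), (5, 8), (6, 0), (6, 1), (6, 6), (7, 6), (7, 7), (7, 10), (8, 1), (8, 4), (9, 9)}; count = 16.

For each of the 121 pairs (x, y) ∈ F_11², evaluate f(x, y) mod 11. Record the zeros.
  x = 0: [0↦3, 1↦5, 2↦1, 3↦3, 4↦1, 5↦7, 6↦0, 7↦3, 8↦6, 9↦10, 10↦5]  zeros at y ∈ {6}
  x = 1: [0↦0, 1↦4, 2↦4, 3↦1, 4↦7, 5↦1, 6↦6, 7↦1, 8↦9, 9↦9, 10↦2]  zeros at y ∈ {0}
  x = 2: [0↦3, 1↦0, 2↦6, 3↦0, 4↦5, 5↦0, 6↦8, 7↦8, 8↦1, 9↦10, 10↦3]  zeros at y ∈ {1, 3, 5}
  x = 3: [0↦0, 1↦3, 2↦6, 3↦10, 4↦5, 5↦3, 6↦5, 7↦1, 8↦3, 9↦1, 10↦7]  zeros at y ∈ {0}
  x = 4: [0↦1, 1↦1, 2↦3, 3↦8, 4↦6, 5↦9, 6↦7, 7↦1, 8↦3, 9↦3, 10↦2]  zeros at y ∈ ∅
  x = 5: [0↦5, 1↦4, 2↦7, 3↦4, 4↦7, 5↦6, 6↦2, 7↦7, 8↦0, 9↦4, 10↦9]  zeros at y ∈ {8}
  x = 6: [0↦0, 1↦0, 2↦6, 3↦8, 4↦7, 5↦4, 6↦0, 7↦7, 8↦4, 9↦3, 10↦5]  zeros at y ∈ {0, 1, 6}
  x = 7: [0↦7, 1↦10, 2↦10, 3↦8, 4↦5, 5↦2, 6↦0, 7↦0, 8↦3, 9↦10, 10↦0]  zeros at y ∈ {6, 7, 10}
  x = 8: [0↦3, 1↦0, 2↦7, 3↦3, 4↦0, 5↦10, 6↦1, 7↦7, 8↦7, 9↦2, 10↦4]  zeros at y ∈ {1, 4}
  x = 9: [0↦9, 1↦2, 2↦7, 3↦3, 4↦2, 5↦5, 6↦2, 7↦5, 8↦4, 9↦0, 10↦5]  zeros at y ∈ {9}
  x = 10: [0↦2, 1↦4, 2↦9, 3↦7, 4↦10, 5↦8, 6↦2, 7↦4, 8↦4, 9↦3, 10↦2]  zeros at y ∈ ∅
Collecting zeros: affine points = {(0, 6), (1, 0), (2, 1), (2, 3), (2, 5), (3, 0), (5, 8), (6, 0), (6, 1), (6, 6), (7, 6), (7, 7), (7, 10), (8, 1), (8, 4), (9, 9)}.
Total count |C(F_11)_aff| = 16.


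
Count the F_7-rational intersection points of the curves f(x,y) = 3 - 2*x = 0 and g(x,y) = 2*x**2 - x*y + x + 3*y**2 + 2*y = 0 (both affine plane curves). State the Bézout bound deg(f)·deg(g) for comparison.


Common zeros: {(5, 4)}; count = 1; Bézout bound = 2.

deg(f) = 1, deg(g) = 2, so Bézout bound = 2.
Scan x ∈ F_7. For each x, list the y ∈ F_7 with f(x, y) ≡ 0 and those with g(x, y) ≡ 0 (mod 7); the common zeros in that column are the intersection.
  x = 0: f ≡ 0 at y ∈ ∅; g ≡ 0 at y ∈ {0, 4}; common: ∅.
  x = 1: f ≡ 0 at y ∈ ∅; g ≡ 0 at y ∈ {1}; common: ∅.
  x = 2: f ≡ 0 at y ∈ ∅; g ≡ 0 at y ∈ ∅; common: ∅.
  x = 3: f ≡ 0 at y ∈ ∅; g ≡ 0 at y ∈ {0, 5}; common: ∅.
  x = 4: f ≡ 0 at y ∈ ∅; g ≡ 0 at y ∈ ∅; common: ∅.
  x = 5: f ≡ 0 at y ∈ {0, 1, 2, 3, 4, 5, 6}; g ≡ 0 at y ∈ {4}; common: {4}.
  x = 6: f ≡ 0 at y ∈ ∅; g ≡ 0 at y ∈ {1, 5}; common: ∅.
Collecting: common zeros = {(5, 4)}, so the count is 1.
Comparison with the Bézout bound: 1 ≤ 2 = deg(f)·deg(g), as expected for curves with no common component (the affine F_7-count falls short of the bound because intersections may lie at infinity, over extension fields, or carry multiplicity).


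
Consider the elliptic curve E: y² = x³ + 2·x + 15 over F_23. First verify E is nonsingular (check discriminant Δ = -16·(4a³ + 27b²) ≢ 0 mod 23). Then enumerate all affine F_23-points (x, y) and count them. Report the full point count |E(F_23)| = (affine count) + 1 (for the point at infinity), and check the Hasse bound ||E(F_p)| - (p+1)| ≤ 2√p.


Affine points = {(1, 8), (1, 15), (2, 2), (2, 21), (3, 5), (3, 18), (4, 8), (4, 15), (5, 9), (5, 14), (6, 6), (6, 17), (7, 2), (7, 21), (9, 7), (9, 16), (10, 0), (14, 2), (14, 21), (15, 4), (15, 19), (16, 7), (16, 16), (18, 8), (18, 15), (19, 9), (19, 14), (21, 7), (21, 16), (22, 9), (22, 14)}; affine count = 31; |E(F_23)| = 32.

Discriminant check: Δ ∝ 4a³ + 27b² = 4·2³ + 27·15² = 4·8 + 27·225 ≡ 12 (mod 23). Nonzero ⇒ E is nonsingular.
For each x ∈ F_23, compute rhs = x³ + 2·x + 15 mod 23, then count y ∈ F_23 with y² ≡ rhs.
  x = 0: rhs = 15, matching y values: none (0 points).
  x = 1: rhs = 18, matching y values: 8, 15 (2 points).
  x = 2: rhs = 4, matching y values: 2, 21 (2 points).
  x = 3: rhs = 2, matching y values: 5, 18 (2 points).
  x = 4: rhs = 18, matching y values: 8, 15 (2 points).
  x = 5: rhs = 12, matching y values: 9, 14 (2 points).
  x = 6: rhs = 13, matching y values: 6, 17 (2 points).
  x = 7: rhs = 4, matching y values: 2, 21 (2 points).
  x = 8: rhs = 14, matching y values: none (0 points).
  x = 9: rhs = 3, matching y values: 7, 16 (2 points).
  x = 10: rhs = 0, matching y values: 0 (1 points).
  x = 11: rhs = 11, matching y values: none (0 points).
  x = 12: rhs = 19, matching y values: none (0 points).
  x = 13: rhs = 7, matching y values: none (0 points).
  x = 14: rhs = 4, matching y values: 2, 21 (2 points).
  x = 15: rhs = 16, matching y values: 4, 19 (2 points).
  x = 16: rhs = 3, matching y values: 7, 16 (2 points).
  x = 17: rhs = 17, matching y values: none (0 points).
  x = 18: rhs = 18, matching y values: 8, 15 (2 points).
  x = 19: rhs = 12, matching y values: 9, 14 (2 points).
  x = 20: rhs = 5, matching y values: none (0 points).
  x = 21: rhs = 3, matching y values: 7, 16 (2 points).
  x = 22: rhs = 12, matching y values: 9, 14 (2 points).
Total affine count: 31.
Full point count |E(F_23)| = 31 + 1 = 32.
Hasse bound: |32 − (23+1)| = |8| = 8 ≤ 2√23 ≈ 9.5917 ✓.


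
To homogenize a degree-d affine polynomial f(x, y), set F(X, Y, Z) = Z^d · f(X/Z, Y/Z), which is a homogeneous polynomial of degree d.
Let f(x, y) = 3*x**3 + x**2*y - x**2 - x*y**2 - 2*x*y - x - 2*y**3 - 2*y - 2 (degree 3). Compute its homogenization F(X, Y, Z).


F(X, Y, Z) = 3*X**3 + X**2*Y - X**2*Z - X*Y**2 - 2*X*Y*Z - X*Z**2 - 2*Y**3 - 2*Y*Z**2 - 2*Z**3

deg(f) = 3.
Substitute x = X/Z, y = Y/Z into f, then multiply by Z^3.
  monomial 3·x^3·y^0 ↦ 3·X^3·Y^0·Z^0.
  monomial 1·x^2·y^1 ↦ 1·X^2·Y^1·Z^0.
  monomial -1·x^2·y^0 ↦ -1·X^2·Y^0·Z^1.
  monomial -1·x^1·y^2 ↦ -1·X^1·Y^2·Z^0.
  monomial -2·x^1·y^1 ↦ -2·X^1·Y^1·Z^1.
  monomial -1·x^1·y^0 ↦ -1·X^1·Y^0·Z^2.
  monomial -2·x^0·y^3 ↦ -2·X^0·Y^3·Z^0.
  monomial -2·x^0·y^1 ↦ -2·X^0·Y^1·Z^2.
  monomial -2·x^0·y^0 ↦ -2·X^0·Y^0·Z^3.
Collecting: F(X, Y, Z) = 3*X**3 + X**2*Y - X**2*Z - X*Y**2 - 2*X*Y*Z - X*Z**2 - 2*Y**3 - 2*Y*Z**2 - 2*Z**3.


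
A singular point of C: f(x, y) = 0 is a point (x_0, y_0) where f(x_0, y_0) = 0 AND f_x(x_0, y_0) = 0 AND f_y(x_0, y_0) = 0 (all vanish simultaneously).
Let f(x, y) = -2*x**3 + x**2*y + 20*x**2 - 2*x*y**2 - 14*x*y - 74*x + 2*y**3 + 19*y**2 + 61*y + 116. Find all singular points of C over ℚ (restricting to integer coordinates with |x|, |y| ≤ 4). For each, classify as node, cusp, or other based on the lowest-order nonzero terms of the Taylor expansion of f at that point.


Singular points: {(3, -2)}; classification: cusp.

Compute partial derivatives:
  f_x = -6*x**2 + 2*x*y + 40*x - 2*y**2 - 14*y - 74.
  f_y = x**2 - 4*x*y - 14*x + 6*y**2 + 38*y + 61.
Scan x_0 ∈ {−4, ..., 4}. For each x_0, f_y(x_0, y) is a polynomial in y; find its integer roots y ∈ {−4, ..., 4}, then test f_x and f at those candidates.
  x = -4: f_y(-4, y) = 6*y**2 + 54*y + 133; no integer root y with |y| ≤ 4.
  x = -3: f_y(-3, y) = 6*y**2 + 50*y + 112; no integer root y with |y| ≤ 4.
  x = -2: f_y(-2, y) = 6*y**2 + 46*y + 93; no integer root y with |y| ≤ 4.
  x = -1: f_y(-1, y) = 6*y**2 + 42*y + 76; no integer root y with |y| ≤ 4.
  x = 0: f_y(0, y) = 6*y**2 + 38*y + 61; no integer root y with |y| ≤ 4.
  x = 1: f_y(1, y) = 6*y**2 + 34*y + 48; vanishes at y ∈ {-3}. (1, -3): f_x = -22 ≠ 0.
  x = 2: f_y(2, y) = 6*y**2 + 30*y + 37; no integer root y with |y| ≤ 4.
  x = 3: f_y(3, y) = 6*y**2 + 26*y + 28; vanishes at y ∈ {-2}. (3, -2): f_x = 0, f = 0 — SINGULAR.
  x = 4: f_y(4, y) = 6*y**2 + 22*y + 21; no integer root y with |y| ≤ 4.
Only singular point on the grid: (3, -2).
Classify: substitute x = 3 + u, y = -2 + v and expand: f = -2*u**3 + u**2*v - 2*u*v**2 + 2*v**3 + v**2.
No constant or linear terms (consistent with a singular point). Quadratic part: v**2. Cubic part: -2*u**3 + u**2*v - 2*u*v**2 + 2*v**3.
The quadratic part v**2 is a perfect square, so there is a single (double) tangent line v = 0, i.e. y = -2. Restricting the cubic part to that line (v = 0) leaves -2*u**3 ≠ 0, so f is not divisible by v and the branch is v² ≈ 2*u**3 to lowest order — this is a cusp.
Classification: cusp.


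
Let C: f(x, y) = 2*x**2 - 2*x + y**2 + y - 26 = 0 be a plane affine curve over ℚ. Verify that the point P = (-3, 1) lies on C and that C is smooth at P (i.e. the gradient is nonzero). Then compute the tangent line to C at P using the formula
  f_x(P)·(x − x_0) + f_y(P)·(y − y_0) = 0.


Tangent line at P: -14*x + 3*y - 45 = 0.

Step 1: f(-3, 1) = 0, so P lies on C.
Step 2: partial derivatives
  f_x(x, y) = 4*x - 2, f_y(x, y) = 2*y + 1.
  f_x(P) = -14, f_y(P) = 3 (gradient nonzero, so P is smooth).
Step 3: tangent line at P: -14·(x − -3) + 3·(y − 1) = 0.
Expanding: -14*x + 3*y - 45 = 0.


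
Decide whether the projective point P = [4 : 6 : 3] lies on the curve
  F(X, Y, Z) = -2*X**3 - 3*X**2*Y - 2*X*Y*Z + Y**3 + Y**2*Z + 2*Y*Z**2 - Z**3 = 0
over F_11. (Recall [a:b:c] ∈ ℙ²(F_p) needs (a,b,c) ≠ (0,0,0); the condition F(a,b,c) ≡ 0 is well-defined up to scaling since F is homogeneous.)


F(4,6,3) ≡ 10 (mod 11); P is NOT on the curve.

Evaluate F(4, 6, 3) term-by-term (mod 11).
  -2*X**3 ↦ -2·64·1·1 = -128
  -3*X**2*Y ↦ -3·16·6·1 = -288
  -2*X*Y*Z ↦ -2·4·6·3 = -144
  Y**3 ↦ 1·1·216·1 = 216
  Y**2*Z ↦ 1·1·36·3 = 108
  2*Y*Z**2 ↦ 2·1·6·9 = 108
  -Z**3 ↦ -1·1·1·27 = -27
Sum: F(4, 6, 3) = (-128) + (-288) + (-144) + (216) + (108) + (108) + (-27) = -155.
Reducing mod 11: -155 ≡ 10 (mod 11).
Since F(a, b, c) ≡ 10 ≠ 0 (mod 11), P does NOT lie on the curve.


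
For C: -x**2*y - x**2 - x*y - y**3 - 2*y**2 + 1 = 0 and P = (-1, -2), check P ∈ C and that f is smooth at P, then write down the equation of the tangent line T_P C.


Tangent line at P: -4*y - 8 = 0.

Step 1: f(-1, -2) = 0, so P lies on C.
Step 2: partial derivatives
  f_x(x, y) = -2*x*y - 2*x - y, f_y(x, y) = -x**2 - x - 3*y**2 - 4*y.
  f_x(P) = 0, f_y(P) = -4 (gradient nonzero, so P is smooth).
Step 3: tangent line at P: 0·(x − -1) + -4·(y − -2) = 0.
Expanding: -4*y - 8 = 0.


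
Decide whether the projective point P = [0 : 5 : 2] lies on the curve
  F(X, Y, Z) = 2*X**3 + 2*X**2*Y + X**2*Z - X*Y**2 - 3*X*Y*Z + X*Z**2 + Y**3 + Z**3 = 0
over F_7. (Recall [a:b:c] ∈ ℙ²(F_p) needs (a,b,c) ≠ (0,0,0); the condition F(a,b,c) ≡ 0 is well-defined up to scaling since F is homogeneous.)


F(0,5,2) ≡ 0 (mod 7); P is on the curve.

Evaluate F(0, 5, 2) term-by-term (mod 7).
  2*X**3 ↦ 2·0·1·1 = 0
  2*X**2*Y ↦ 2·0·5·1 = 0
  X**2*Z ↦ 1·0·1·2 = 0
  -X*Y**2 ↦ -1·0·25·1 = 0
  -3*X*Y*Z ↦ -3·0·5·2 = 0
  X*Z**2 ↦ 1·0·1·4 = 0
  Y**3 ↦ 1·1·125·1 = 125
  Z**3 ↦ 1·1·1·8 = 8
Sum: F(0, 5, 2) = (0) + (0) + (0) + (0) + (0) + (0) + (125) + (8) = 133.
Reducing mod 7: 133 ≡ 0 (mod 7).
Since F(a, b, c) ≡ 0 (mod 7), P lies on the curve.


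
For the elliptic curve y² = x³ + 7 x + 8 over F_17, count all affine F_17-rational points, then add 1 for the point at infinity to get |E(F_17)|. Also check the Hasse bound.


Affine points = {(0, 5), (0, 12), (1, 4), (1, 13), (2, 8), (2, 9), (4, 7), (4, 10), (5, 7), (5, 10), (7, 3), (7, 14), (8, 7), (8, 10), (9, 1), (9, 16), (12, 1), (12, 16), (13, 1), (13, 16), (16, 0)}; affine count = 21; |E(F_17)| = 22.

Discriminant check: Δ ∝ 4a³ + 27b² = 4·7³ + 27·8² = 4·343 + 27·64 ≡ 6 (mod 17). Nonzero ⇒ E is nonsingular.
For each x ∈ F_17, compute rhs = x³ + 7·x + 8 mod 17, then count y ∈ F_17 with y² ≡ rhs.
  x = 0: rhs = 8, matching y values: 5, 12 (2 points).
  x = 1: rhs = 16, matching y values: 4, 13 (2 points).
  x = 2: rhs = 13, matching y values: 8, 9 (2 points).
  x = 3: rhs = 5, matching y values: none (0 points).
  x = 4: rhs = 15, matching y values: 7, 10 (2 points).
  x = 5: rhs = 15, matching y values: 7, 10 (2 points).
  x = 6: rhs = 11, matching y values: none (0 points).
  x = 7: rhs = 9, matching y values: 3, 14 (2 points).
  x = 8: rhs = 15, matching y values: 7, 10 (2 points).
  x = 9: rhs = 1, matching y values: 1, 16 (2 points).
  x = 10: rhs = 7, matching y values: none (0 points).
  x = 11: rhs = 5, matching y values: none (0 points).
  x = 12: rhs = 1, matching y values: 1, 16 (2 points).
  x = 13: rhs = 1, matching y values: 1, 16 (2 points).
  x = 14: rhs = 11, matching y values: none (0 points).
  x = 15: rhs = 3, matching y values: none (0 points).
  x = 16: rhs = 0, matching y values: 0 (1 points).
Total affine count: 21.
Full point count |E(F_17)| = 21 + 1 = 22.
Hasse bound: |22 − (17+1)| = |4| = 4 ≤ 2√17 ≈ 8.2462 ✓.


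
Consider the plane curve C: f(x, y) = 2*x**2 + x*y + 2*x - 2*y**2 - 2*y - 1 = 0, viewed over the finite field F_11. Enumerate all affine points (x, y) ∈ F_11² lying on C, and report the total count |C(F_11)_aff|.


Affine F_11-points: {(1, 1), (1, 4), (2, 0), (3, 1), (3, 5), (6, 3), (6, 10), (7, 4), (8, 0), (8, 3), (10, 5), (10, 10)}; count = 12.

For each of the 121 pairs (x, y) ∈ F_11², evaluate f(x, y) mod 11. Record the zeros.
  x = 0: [0↦10, 1↦6, 2↦9, 3↦8, 4↦3, 5↦5, 6↦3, 7↦8, 8↦9, 9↦6, 10↦10]  zeros at y ∈ ∅
  x = 1: [0↦3, 1↦0, 2↦4, 3↦4, 4↦0, 5↦3, 6↦2, 7↦8, 8↦10, 9↦8, 10↦2]  zeros at y ∈ {1, 4}
  x = 2: [0↦0, 1↦9, 2↦3, 3↦4, 4↦1, 5↦5, 6↦5, 7↦1, 8↦4, 9↦3, 10↦9]  zeros at y ∈ {0}
  x = 3: [0↦1, 1↦0, 2↦6, 3↦8, 4↦6, 5↦0, 6↦1, 7↦9, 8↦2, 9↦2, 10↦9]  zeros at y ∈ {1, 5}
  x = 4: [0↦6, 1↦6, 2↦2, 3↦5, 4↦4, 5↦10, 6↦1, 7↦10, 8↦4, 9↦5, 10↦2]  zeros at y ∈ ∅
  x = 5: [0↦4, 1↦5, 2↦2, 3↦6, 4↦6, 5↦2, 6↦5, 7↦4, 8↦10, 9↦1, 10↦10]  zeros at y ∈ ∅
  x = 6: [0↦6, 1↦8, 2↦6, 3↦0, 4↦1, 5↦9, 6↦2, 7↦2, 8↦9, 9↦1, 10↦0]  zeros at y ∈ {3, 10}
  x = 7: [0↦1, 1↦4, 2↦3, 3↦9, 4↦0, 5↦9, 6↦3, 7↦4, 8↦1, 9↦5, 10↦5]  zeros at y ∈ {4}
  x = 8: [0↦0, 1↦4, 2↦4, 3↦0, 4↦3, 5↦2, 6↦8, 7↦10, 8↦8, 9↦2, 10↦3]  zeros at y ∈ {0, 3}
  x = 9: [0↦3, 1↦8, 2↦9, 3↦6, 4↦10, 5↦10, 6↦6, 7↦9, 8↦8, 9↦3, 10↦5]  zeros at y ∈ ∅
  x = 10: [0↦10, 1↦5, 2↦7, 3↦5, 4↦10, 5↦0, 6↦8, 7↦1, 8↦1, 9↦8, 10↦0]  zeros at y ∈ {5, 10}
Collecting zeros: affine points = {(1, 1), (1, 4), (2, 0), (3, 1), (3, 5), (6, 3), (6, 10), (7, 4), (8, 0), (8, 3), (10, 5), (10, 10)}.
Total count |C(F_11)_aff| = 12.


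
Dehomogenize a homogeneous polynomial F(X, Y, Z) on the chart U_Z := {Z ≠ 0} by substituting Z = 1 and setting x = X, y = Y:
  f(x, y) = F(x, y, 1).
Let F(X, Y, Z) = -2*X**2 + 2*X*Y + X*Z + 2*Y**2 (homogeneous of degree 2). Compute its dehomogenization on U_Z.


f(x, y) = -2*x**2 + 2*x*y + x + 2*y**2

On U_Z we set Z = 1. Each monomial c·X^i·Y^j·Z^k in F becomes c·x^i·y^j·1^k = c·x^i·y^j.
Substituting Z = 1: F(X, Y, 1) = -2*x**2 + 2*x*y + x + 2*y**2.
Note: deg(f) ≤ deg(F) = 2; strict inequality happens when F is divisible by Z (lost terms).


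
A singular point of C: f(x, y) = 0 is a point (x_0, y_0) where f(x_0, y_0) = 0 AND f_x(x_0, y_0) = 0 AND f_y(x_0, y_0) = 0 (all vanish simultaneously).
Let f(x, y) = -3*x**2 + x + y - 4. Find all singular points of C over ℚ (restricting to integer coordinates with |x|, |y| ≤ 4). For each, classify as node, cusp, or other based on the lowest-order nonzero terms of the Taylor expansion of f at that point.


No singular points in the scanned grid; C is smooth there.

Compute partial derivatives:
  f_x = 1 - 6*x.
  f_y = 1.
f_y = 1 is a nonzero constant, so f_y never vanishes: no point (x, y) can satisfy f = f_x = f_y = 0. In particular no (x, y) ∈ {−4, ..., 4}² is singular; the curve is smooth.


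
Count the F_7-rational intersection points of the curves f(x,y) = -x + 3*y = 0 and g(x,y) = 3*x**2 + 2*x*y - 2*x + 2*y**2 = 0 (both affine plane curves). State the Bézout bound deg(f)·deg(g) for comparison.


Common zeros: {(0, 0)}; count = 1; Bézout bound = 2.

deg(f) = 1, deg(g) = 2, so Bézout bound = 2.
Scan x ∈ F_7. For each x, list the y ∈ F_7 with f(x, y) ≡ 0 and those with g(x, y) ≡ 0 (mod 7); the common zeros in that column are the intersection.
  x = 0: f ≡ 0 at y ∈ {0}; g ≡ 0 at y ∈ {0}; common: {0}.
  x = 1: f ≡ 0 at y ∈ {5}; g ≡ 0 at y ∈ ∅; common: ∅.
  x = 2: f ≡ 0 at y ∈ {3}; g ≡ 0 at y ∈ {1, 4}; common: ∅.
  x = 3: f ≡ 0 at y ∈ {1}; g ≡ 0 at y ∈ {0, 4}; common: ∅.
  x = 4: f ≡ 0 at y ∈ {6}; g ≡ 0 at y ∈ ∅; common: ∅.
  x = 5: f ≡ 0 at y ∈ {4}; g ≡ 0 at y ∈ {1}; common: ∅.
  x = 6: f ≡ 0 at y ∈ {2}; g ≡ 0 at y ∈ ∅; common: ∅.
Collecting: common zeros = {(0, 0)}, so the count is 1.
Comparison with the Bézout bound: 1 ≤ 2 = deg(f)·deg(g), as expected for curves with no common component (the affine F_7-count falls short of the bound because intersections may lie at infinity, over extension fields, or carry multiplicity).


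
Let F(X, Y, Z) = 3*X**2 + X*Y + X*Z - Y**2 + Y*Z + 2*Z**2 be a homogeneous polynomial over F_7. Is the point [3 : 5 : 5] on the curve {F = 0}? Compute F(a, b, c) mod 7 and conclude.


F(3,5,5) ≡ 2 (mod 7); P is NOT on the curve.

Evaluate F(3, 5, 5) term-by-term (mod 7).
  3*X**2 ↦ 3·9·1·1 = 27
  X*Y ↦ 1·3·5·1 = 15
  X*Z ↦ 1·3·1·5 = 15
  -Y**2 ↦ -1·1·25·1 = -25
  Y*Z ↦ 1·1·5·5 = 25
  2*Z**2 ↦ 2·1·1·25 = 50
Sum: F(3, 5, 5) = (27) + (15) + (15) + (-25) + (25) + (50) = 107.
Reducing mod 7: 107 ≡ 2 (mod 7).
Since F(a, b, c) ≡ 2 ≠ 0 (mod 7), P does NOT lie on the curve.


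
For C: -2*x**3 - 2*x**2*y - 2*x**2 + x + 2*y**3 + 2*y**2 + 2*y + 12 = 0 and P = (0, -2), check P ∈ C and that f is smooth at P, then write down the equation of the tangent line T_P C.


Tangent line at P: x + 18*y + 36 = 0.

Step 1: f(0, -2) = 0, so P lies on C.
Step 2: partial derivatives
  f_x(x, y) = -6*x**2 - 4*x*y - 4*x + 1, f_y(x, y) = -2*x**2 + 6*y**2 + 4*y + 2.
  f_x(P) = 1, f_y(P) = 18 (gradient nonzero, so P is smooth).
Step 3: tangent line at P: 1·(x − 0) + 18·(y − -2) = 0.
Expanding: x + 18*y + 36 = 0.


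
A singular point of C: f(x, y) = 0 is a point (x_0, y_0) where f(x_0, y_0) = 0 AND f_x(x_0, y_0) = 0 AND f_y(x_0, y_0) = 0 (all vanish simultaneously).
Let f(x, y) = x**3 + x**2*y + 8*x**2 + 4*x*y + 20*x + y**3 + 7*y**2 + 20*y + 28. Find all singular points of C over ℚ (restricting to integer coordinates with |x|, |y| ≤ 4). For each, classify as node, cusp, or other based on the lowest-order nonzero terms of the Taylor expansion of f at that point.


Singular points: {(-2, -2)}; classification: cusp.

Compute partial derivatives:
  f_x = 3*x**2 + 2*x*y + 16*x + 4*y + 20.
  f_y = x**2 + 4*x + 3*y**2 + 14*y + 20.
Scan x_0 ∈ {−4, ..., 4}. For each x_0, f_y(x_0, y) is a polynomial in y; find its integer roots y ∈ {−4, ..., 4}, then test f_x and f at those candidates.
  x = -4: f_y(-4, y) = 3*y**2 + 14*y + 20; no integer root y with |y| ≤ 4.
  x = -3: f_y(-3, y) = 3*y**2 + 14*y + 17; no integer root y with |y| ≤ 4.
  x = -2: f_y(-2, y) = 3*y**2 + 14*y + 16; vanishes at y ∈ {-2}. (-2, -2): f_x = 0, f = 0 — SINGULAR.
  x = -1: f_y(-1, y) = 3*y**2 + 14*y + 17; no integer root y with |y| ≤ 4.
  x = 0: f_y(0, y) = 3*y**2 + 14*y + 20; no integer root y with |y| ≤ 4.
  x = 1: f_y(1, y) = 3*y**2 + 14*y + 25; no integer root y with |y| ≤ 4.
  x = 2: f_y(2, y) = 3*y**2 + 14*y + 32; no integer root y with |y| ≤ 4.
  x = 3: f_y(3, y) = 3*y**2 + 14*y + 41; no integer root y with |y| ≤ 4.
  x = 4: f_y(4, y) = 3*y**2 + 14*y + 52; no integer root y with |y| ≤ 4.
Only singular point on the grid: (-2, -2).
Classify: substitute x = -2 + u, y = -2 + v and expand: f = u**3 + u**2*v + v**3 + v**2.
No constant or linear terms (consistent with a singular point). Quadratic part: v**2. Cubic part: u**3 + u**2*v + v**3.
The quadratic part v**2 is a perfect square, so there is a single (double) tangent line v = 0, i.e. y = -2. Restricting the cubic part to that line (v = 0) leaves u**3 ≠ 0, so f is not divisible by v and the branch is v² ≈ -u**3 to lowest order — this is a cusp.
Classification: cusp.


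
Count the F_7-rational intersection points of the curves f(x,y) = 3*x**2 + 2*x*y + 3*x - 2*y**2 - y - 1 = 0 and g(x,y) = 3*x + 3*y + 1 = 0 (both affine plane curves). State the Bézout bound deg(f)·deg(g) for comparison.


Common zeros: {(3, 6), (6, 3)}; count = 2; Bézout bound = 2.

deg(f) = 2, deg(g) = 1, so Bézout bound = 2.
Scan x ∈ F_7. For each x, list the y ∈ F_7 with f(x, y) ≡ 0 and those with g(x, y) ≡ 0 (mod 7); the common zeros in that column are the intersection.
  x = 0: f ≡ 0 at y ∈ {5}; g ≡ 0 at y ∈ {2}; common: ∅.
  x = 1: f ≡ 0 at y ∈ ∅; g ≡ 0 at y ∈ {1}; common: ∅.
  x = 2: f ≡ 0 at y ∈ ∅; g ≡ 0 at y ∈ {0}; common: ∅.
  x = 3: f ≡ 0 at y ∈ {0, 6}; g ≡ 0 at y ∈ {6}; common: {6}.
  x = 4: f ≡ 0 at y ∈ ∅; g ≡ 0 at y ∈ {5}; common: ∅.
  x = 5: f ≡ 0 at y ∈ {3, 5}; g ≡ 0 at y ∈ {4}; common: ∅.
  x = 6: f ≡ 0 at y ∈ {3, 6}; g ≡ 0 at y ∈ {3}; common: {3}.
Collecting: common zeros = {(3, 6), (6, 3)}, so the count is 2.
Comparison with the Bézout bound: 2 ≤ 2 = deg(f)·deg(g), as expected for curves with no common component (the bound is attained).


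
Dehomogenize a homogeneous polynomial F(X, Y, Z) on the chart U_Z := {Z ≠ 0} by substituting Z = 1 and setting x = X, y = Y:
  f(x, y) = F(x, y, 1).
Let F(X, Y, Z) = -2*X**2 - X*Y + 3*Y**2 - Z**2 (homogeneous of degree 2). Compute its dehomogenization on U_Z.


f(x, y) = -2*x**2 - x*y + 3*y**2 - 1

On U_Z we set Z = 1. Each monomial c·X^i·Y^j·Z^k in F becomes c·x^i·y^j·1^k = c·x^i·y^j.
Substituting Z = 1: F(X, Y, 1) = -2*x**2 - x*y + 3*y**2 - 1.
Note: deg(f) ≤ deg(F) = 2; strict inequality happens when F is divisible by Z (lost terms).


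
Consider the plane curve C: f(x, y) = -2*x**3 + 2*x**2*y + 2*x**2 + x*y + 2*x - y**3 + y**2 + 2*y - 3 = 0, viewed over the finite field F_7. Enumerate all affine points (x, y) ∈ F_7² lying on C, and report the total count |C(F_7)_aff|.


Affine F_7-points: {(2, 0), (2, 4), (4, 0)}; count = 3.

For each of the 49 pairs (x, y) ∈ F_7², evaluate f(x, y) mod 7. Record the zeros.
  x = 0: [0↦4, 1↦6, 2↦4, 3↦6, 4↦6, 5↦5, 6↦4]  zeros at y ∈ ∅
  x = 1: [0↦6, 1↦4, 2↦5, 3↦3, 4↦6, 5↦1, 6↦3]  zeros at y ∈ ∅
  x = 2: [0↦0, 1↦5, 2↦6, 3↦4, 4↦0, 5↦2, 6↦4]  zeros at y ∈ {0, 4}
  x = 3: [0↦2, 1↦4, 2↦2, 3↦4, 4↦4, 5↦3, 6↦2]  zeros at y ∈ ∅
  x = 4: [0↦0, 1↦3, 2↦2, 3↦5, 4↦6, 5↦6, 6↦6]  zeros at y ∈ {0}
  x = 5: [0↦3, 1↦4, 2↦1, 3↦2, 4↦1, 5↦6, 6↦4]  zeros at y ∈ ∅
  x = 6: [0↦6, 1↦2, 2↦1, 3↦4, 4↦5, 5↦5, 6↦5]  zeros at y ∈ ∅
Collecting zeros: affine points = {(2, 0), (2, 4), (4, 0)}.
Total count |C(F_7)_aff| = 3.


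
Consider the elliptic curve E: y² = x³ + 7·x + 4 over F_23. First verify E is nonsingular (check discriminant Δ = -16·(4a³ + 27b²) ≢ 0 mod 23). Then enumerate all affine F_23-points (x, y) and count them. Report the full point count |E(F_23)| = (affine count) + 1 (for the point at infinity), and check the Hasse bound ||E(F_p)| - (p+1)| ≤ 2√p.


Affine points = {(0, 2), (0, 21), (1, 9), (1, 14), (2, 7), (2, 16), (3, 11), (3, 12), (4, 2), (4, 21), (5, 7), (5, 16), (6, 3), (6, 20), (10, 4), (10, 19), (11, 3), (11, 20), (16, 7), (16, 16), (19, 2), (19, 21), (20, 5), (20, 18)}; affine count = 24; |E(F_23)| = 25.

Discriminant check: Δ ∝ 4a³ + 27b² = 4·7³ + 27·4² = 4·343 + 27·16 ≡ 10 (mod 23). Nonzero ⇒ E is nonsingular.
For each x ∈ F_23, compute rhs = x³ + 7·x + 4 mod 23, then count y ∈ F_23 with y² ≡ rhs.
  x = 0: rhs = 4, matching y values: 2, 21 (2 points).
  x = 1: rhs = 12, matching y values: 9, 14 (2 points).
  x = 2: rhs = 3, matching y values: 7, 16 (2 points).
  x = 3: rhs = 6, matching y values: 11, 12 (2 points).
  x = 4: rhs = 4, matching y values: 2, 21 (2 points).
  x = 5: rhs = 3, matching y values: 7, 16 (2 points).
  x = 6: rhs = 9, matching y values: 3, 20 (2 points).
  x = 7: rhs = 5, matching y values: none (0 points).
  x = 8: rhs = 20, matching y values: none (0 points).
  x = 9: rhs = 14, matching y values: none (0 points).
  x = 10: rhs = 16, matching y values: 4, 19 (2 points).
  x = 11: rhs = 9, matching y values: 3, 20 (2 points).
  x = 12: rhs = 22, matching y values: none (0 points).
  x = 13: rhs = 15, matching y values: none (0 points).
  x = 14: rhs = 17, matching y values: none (0 points).
  x = 15: rhs = 11, matching y values: none (0 points).
  x = 16: rhs = 3, matching y values: 7, 16 (2 points).
  x = 17: rhs = 22, matching y values: none (0 points).
  x = 18: rhs = 5, matching y values: none (0 points).
  x = 19: rhs = 4, matching y values: 2, 21 (2 points).
  x = 20: rhs = 2, matching y values: 5, 18 (2 points).
  x = 21: rhs = 5, matching y values: none (0 points).
  x = 22: rhs = 19, matching y values: none (0 points).
Total affine count: 24.
Full point count |E(F_23)| = 24 + 1 = 25.
Hasse bound: |25 − (23+1)| = |1| = 1 ≤ 2√23 ≈ 9.5917 ✓.
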